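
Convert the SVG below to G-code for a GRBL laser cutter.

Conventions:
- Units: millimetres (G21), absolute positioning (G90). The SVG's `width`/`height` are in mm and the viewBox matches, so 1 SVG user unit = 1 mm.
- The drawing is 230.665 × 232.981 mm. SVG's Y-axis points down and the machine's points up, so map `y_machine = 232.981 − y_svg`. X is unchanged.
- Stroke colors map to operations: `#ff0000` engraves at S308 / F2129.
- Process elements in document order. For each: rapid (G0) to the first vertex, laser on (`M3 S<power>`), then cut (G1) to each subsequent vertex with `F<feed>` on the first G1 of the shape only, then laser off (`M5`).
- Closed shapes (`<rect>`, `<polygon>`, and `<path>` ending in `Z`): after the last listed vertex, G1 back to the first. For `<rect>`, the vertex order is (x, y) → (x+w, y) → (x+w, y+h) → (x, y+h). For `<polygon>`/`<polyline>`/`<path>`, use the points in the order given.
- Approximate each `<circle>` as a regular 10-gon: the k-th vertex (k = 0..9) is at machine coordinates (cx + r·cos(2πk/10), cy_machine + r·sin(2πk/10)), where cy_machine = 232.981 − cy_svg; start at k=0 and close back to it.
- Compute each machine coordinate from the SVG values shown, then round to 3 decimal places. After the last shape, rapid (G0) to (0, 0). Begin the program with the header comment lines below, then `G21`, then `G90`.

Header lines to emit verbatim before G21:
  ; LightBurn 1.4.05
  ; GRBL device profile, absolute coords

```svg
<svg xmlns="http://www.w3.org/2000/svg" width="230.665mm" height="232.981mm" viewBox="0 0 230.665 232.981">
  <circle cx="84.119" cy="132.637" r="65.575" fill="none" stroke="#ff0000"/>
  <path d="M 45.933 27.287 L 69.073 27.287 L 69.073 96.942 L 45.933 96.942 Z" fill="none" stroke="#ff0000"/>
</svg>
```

; LightBurn 1.4.05
; GRBL device profile, absolute coords
G21
G90
G0 X149.694 Y100.344
M3 S308
G1 X137.170 Y138.888 F2129
G1 X104.383 Y162.710
G1 X63.855 Y162.710
G1 X31.068 Y138.888
G1 X18.544 Y100.344
G1 X31.068 Y61.800
G1 X63.855 Y37.978
G1 X104.383 Y37.978
G1 X137.170 Y61.800
G1 X149.694 Y100.344
M5
G0 X45.933 Y205.694
M3 S308
G1 X69.073 Y205.694 F2129
G1 X69.073 Y136.039
G1 X45.933 Y136.039
G1 X45.933 Y205.694
M5
G0 X0.000 Y0.000

viewBox `0 0 230.665 232.981` with mm width/height → 1 unit = 1 mm. Flip: y_m = 232.981 − y_svg.

**Shape 1** — `<circle>` circle, stroke `#ff0000` → engrave (S308, F2129). Machine vertices: (149.694,100.344) → (137.170,138.888) → (104.383,162.710) → (63.855,162.710) → (31.068,138.888) → (18.544,100.344) → (31.068,61.800) → (63.855,37.978) → (104.383,37.978) → (137.170,61.800) → (149.694,100.344). Closed: final G1 returns to the first vertex.

**Shape 2** — `<path>` rectangle, stroke `#ff0000` → engrave (S308, F2129). Machine vertices: (45.933,205.694) → (69.073,205.694) → (69.073,136.039) → (45.933,136.039) → (45.933,205.694). Closed: final G1 returns to the first vertex.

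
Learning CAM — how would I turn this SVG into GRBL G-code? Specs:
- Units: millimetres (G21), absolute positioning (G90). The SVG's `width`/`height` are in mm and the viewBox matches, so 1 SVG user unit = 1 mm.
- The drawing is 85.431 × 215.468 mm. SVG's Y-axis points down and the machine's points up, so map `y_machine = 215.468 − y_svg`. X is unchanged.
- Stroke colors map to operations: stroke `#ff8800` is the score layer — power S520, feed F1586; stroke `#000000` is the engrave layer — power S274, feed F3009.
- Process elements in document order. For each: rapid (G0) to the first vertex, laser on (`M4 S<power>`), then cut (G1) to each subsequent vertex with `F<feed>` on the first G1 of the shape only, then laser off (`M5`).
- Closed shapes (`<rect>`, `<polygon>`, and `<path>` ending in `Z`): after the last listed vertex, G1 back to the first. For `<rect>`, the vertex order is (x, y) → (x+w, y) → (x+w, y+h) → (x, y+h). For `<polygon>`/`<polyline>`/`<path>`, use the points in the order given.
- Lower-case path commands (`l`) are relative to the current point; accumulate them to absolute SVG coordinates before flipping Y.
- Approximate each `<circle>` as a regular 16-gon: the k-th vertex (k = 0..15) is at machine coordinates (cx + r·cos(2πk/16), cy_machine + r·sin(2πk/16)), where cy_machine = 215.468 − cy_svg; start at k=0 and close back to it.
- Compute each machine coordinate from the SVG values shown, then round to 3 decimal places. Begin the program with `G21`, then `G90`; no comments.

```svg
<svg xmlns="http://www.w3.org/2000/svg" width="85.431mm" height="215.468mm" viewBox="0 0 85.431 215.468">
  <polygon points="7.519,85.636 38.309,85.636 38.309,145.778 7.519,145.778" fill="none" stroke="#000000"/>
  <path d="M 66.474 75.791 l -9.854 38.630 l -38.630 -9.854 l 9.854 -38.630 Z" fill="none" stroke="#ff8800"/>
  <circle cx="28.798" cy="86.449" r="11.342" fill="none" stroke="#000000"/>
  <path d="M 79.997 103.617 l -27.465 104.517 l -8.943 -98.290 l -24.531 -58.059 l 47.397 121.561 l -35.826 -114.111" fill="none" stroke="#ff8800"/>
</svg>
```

1 u = 1 mm; y_m = 215.468 − y.

[1] `<polygon>` rectangle, #000000→engrave S274 F3009: (7.519,129.832) → (38.309,129.832) → (38.309,69.690) → (7.519,69.690) → (7.519,129.832) (closed)

[2] `<path>` regular polygon, #ff8800→score S520 F1586: (66.474,139.677) → (56.620,101.047) → (17.990,110.901) → (27.844,149.531) → (66.474,139.677) (closed)

[3] `<circle>` circle, #000000→engrave S274 F3009: (40.140,129.019) → (39.277,133.359) → (36.818,137.039) → (33.138,139.498) → (28.798,140.361) → (24.458,139.498) → (20.778,137.039) → (18.319,133.359) → (17.456,129.019) → (18.319,124.679) → (20.778,120.999) → (24.458,118.540) → (28.798,117.677) → (33.138,118.540) → (36.818,120.999) → (39.277,124.679) → (40.140,129.019) (closed)

[4] `<path>` open polyline, #ff8800→score S520 F1586: (79.997,111.851) → (52.532,7.334) → (43.589,105.624) → (19.058,163.683) → (66.455,42.122) → (30.629,156.233)

G21
G90
G0 X7.519 Y129.832
M4 S274
G1 X38.309 Y129.832 F3009
G1 X38.309 Y69.690
G1 X7.519 Y69.690
G1 X7.519 Y129.832
M5
G0 X66.474 Y139.677
M4 S520
G1 X56.620 Y101.047 F1586
G1 X17.990 Y110.901
G1 X27.844 Y149.531
G1 X66.474 Y139.677
M5
G0 X40.140 Y129.019
M4 S274
G1 X39.277 Y133.359 F3009
G1 X36.818 Y137.039
G1 X33.138 Y139.498
G1 X28.798 Y140.361
G1 X24.458 Y139.498
G1 X20.778 Y137.039
G1 X18.319 Y133.359
G1 X17.456 Y129.019
G1 X18.319 Y124.679
G1 X20.778 Y120.999
G1 X24.458 Y118.540
G1 X28.798 Y117.677
G1 X33.138 Y118.540
G1 X36.818 Y120.999
G1 X39.277 Y124.679
G1 X40.140 Y129.019
M5
G0 X79.997 Y111.851
M4 S520
G1 X52.532 Y7.334 F1586
G1 X43.589 Y105.624
G1 X19.058 Y163.683
G1 X66.455 Y42.122
G1 X30.629 Y156.233
M5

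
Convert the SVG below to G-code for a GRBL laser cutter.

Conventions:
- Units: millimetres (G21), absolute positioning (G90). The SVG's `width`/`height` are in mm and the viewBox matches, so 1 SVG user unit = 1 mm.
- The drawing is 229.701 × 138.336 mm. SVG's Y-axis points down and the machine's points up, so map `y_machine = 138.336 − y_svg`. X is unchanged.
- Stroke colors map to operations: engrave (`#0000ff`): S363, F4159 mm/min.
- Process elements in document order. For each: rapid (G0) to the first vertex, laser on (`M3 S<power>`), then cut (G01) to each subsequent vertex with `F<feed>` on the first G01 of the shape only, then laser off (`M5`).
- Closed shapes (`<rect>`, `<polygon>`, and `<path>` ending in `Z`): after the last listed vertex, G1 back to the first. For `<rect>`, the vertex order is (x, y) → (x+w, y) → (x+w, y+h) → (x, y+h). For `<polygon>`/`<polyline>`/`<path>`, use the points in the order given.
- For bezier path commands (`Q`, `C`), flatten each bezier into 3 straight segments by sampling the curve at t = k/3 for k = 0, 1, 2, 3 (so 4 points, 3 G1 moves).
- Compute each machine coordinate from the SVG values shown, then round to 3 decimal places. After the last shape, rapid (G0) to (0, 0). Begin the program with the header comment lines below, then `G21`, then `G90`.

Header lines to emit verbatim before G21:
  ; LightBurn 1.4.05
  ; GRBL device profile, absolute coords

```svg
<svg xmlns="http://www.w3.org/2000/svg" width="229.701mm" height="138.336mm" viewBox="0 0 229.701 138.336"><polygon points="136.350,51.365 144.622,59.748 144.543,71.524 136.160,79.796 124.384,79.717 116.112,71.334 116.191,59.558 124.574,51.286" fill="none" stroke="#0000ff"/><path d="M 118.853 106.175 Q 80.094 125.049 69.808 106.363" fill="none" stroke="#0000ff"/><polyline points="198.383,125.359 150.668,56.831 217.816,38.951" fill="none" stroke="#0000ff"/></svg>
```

; LightBurn 1.4.05
; GRBL device profile, absolute coords
G21
G90
G0 X136.350 Y86.971
M3 S363
G01 X144.622 Y78.588 F4159
G01 X144.543 Y66.812
G01 X136.160 Y58.540
G01 X124.384 Y58.619
G01 X116.112 Y67.002
G01 X116.191 Y78.778
G01 X124.574 Y87.050
G01 X136.350 Y86.971
M5
G0 X118.853 Y32.161
M3 S363
G01 X96.177 Y23.752 F4159
G01 X79.829 Y23.689
G01 X69.808 Y31.973
M5
G0 X198.383 Y12.977
M3 S363
G01 X150.668 Y81.505 F4159
G01 X217.816 Y99.385
M5
G0 X0.000 Y0.000

Since the viewBox matches the mm dimensions, user units are millimetres directly. The only transform is the Y-flip y_m = 138.336 − y_svg.

Shape 1 is a regular polygon drawn with `<polygon>`. Its stroke #0000ff means engrave at S363, F4159. After flipping Y the toolpath is (136.350,86.971) → (144.622,78.588) → (144.543,66.812) → (136.160,58.540) → (124.384,58.619) → (116.112,67.002) → (116.191,78.778) → (124.574,87.050) → (136.350,86.971), returning to the start.

Shape 2 is a quadratic bezier drawn with `<path>`. Its stroke #0000ff means engrave at S363, F4159. After flipping Y the toolpath is (118.853,32.161) → (96.177,23.752) → (79.829,23.689) → (69.808,31.973).

Shape 3 is a open polyline drawn with `<polyline>`. Its stroke #0000ff means engrave at S363, F4159. After flipping Y the toolpath is (198.383,12.977) → (150.668,81.505) → (217.816,99.385).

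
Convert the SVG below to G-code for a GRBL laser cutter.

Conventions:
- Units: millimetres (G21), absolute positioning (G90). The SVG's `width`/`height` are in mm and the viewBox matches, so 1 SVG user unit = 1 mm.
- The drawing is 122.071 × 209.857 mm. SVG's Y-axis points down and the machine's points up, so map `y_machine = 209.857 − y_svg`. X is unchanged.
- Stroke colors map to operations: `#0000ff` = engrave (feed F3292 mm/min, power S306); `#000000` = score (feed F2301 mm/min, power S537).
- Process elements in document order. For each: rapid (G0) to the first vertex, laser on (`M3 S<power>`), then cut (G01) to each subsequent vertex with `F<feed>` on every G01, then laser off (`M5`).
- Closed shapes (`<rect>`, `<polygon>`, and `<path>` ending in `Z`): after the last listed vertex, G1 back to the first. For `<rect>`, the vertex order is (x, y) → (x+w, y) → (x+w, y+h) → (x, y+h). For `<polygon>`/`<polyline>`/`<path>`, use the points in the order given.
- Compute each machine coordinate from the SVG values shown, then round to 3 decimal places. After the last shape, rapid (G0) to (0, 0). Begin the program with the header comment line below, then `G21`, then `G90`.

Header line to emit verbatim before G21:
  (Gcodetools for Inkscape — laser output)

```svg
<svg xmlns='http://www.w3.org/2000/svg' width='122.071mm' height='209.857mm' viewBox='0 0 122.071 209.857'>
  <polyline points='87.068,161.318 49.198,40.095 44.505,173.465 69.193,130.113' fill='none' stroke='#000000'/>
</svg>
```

1 u = 1 mm; y_m = 209.857 − y.

[1] `<polyline>` open polyline, #000000→score S537 F2301: (87.068,48.539) → (49.198,169.762) → (44.505,36.392) → (69.193,79.744)

(Gcodetools for Inkscape — laser output)
G21
G90
G0 X87.068 Y48.539
M3 S537
G01 X49.198 Y169.762 F2301
G01 X44.505 Y36.392 F2301
G01 X69.193 Y79.744 F2301
M5
G0 X0.000 Y0.000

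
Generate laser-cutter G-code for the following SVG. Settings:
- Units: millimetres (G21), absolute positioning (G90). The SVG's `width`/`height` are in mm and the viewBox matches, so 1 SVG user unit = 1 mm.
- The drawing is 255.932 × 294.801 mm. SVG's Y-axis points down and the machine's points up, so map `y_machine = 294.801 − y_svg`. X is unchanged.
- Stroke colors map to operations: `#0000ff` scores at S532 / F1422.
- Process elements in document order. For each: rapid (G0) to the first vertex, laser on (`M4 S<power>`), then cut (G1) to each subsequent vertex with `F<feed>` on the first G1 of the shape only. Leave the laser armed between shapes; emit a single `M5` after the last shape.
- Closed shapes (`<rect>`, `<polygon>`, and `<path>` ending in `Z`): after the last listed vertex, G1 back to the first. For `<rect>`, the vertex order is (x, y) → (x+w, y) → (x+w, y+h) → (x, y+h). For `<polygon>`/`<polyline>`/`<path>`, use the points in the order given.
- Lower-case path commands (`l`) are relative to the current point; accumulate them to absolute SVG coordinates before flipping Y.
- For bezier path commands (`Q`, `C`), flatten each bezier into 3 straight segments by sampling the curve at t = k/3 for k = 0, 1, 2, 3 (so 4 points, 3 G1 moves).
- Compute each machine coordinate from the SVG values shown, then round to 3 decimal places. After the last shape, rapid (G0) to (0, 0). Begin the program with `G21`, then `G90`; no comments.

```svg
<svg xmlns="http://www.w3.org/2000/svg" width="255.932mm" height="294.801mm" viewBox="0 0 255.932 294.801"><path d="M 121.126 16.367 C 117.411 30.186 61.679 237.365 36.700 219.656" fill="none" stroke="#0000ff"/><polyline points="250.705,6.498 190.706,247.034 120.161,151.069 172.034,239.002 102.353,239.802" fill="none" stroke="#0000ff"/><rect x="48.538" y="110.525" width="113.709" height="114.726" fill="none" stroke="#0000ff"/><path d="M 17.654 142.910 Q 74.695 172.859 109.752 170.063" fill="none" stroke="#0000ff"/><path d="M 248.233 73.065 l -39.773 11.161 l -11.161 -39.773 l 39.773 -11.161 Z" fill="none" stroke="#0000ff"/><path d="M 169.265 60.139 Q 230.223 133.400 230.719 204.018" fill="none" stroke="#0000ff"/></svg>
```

G21
G90
G0 X121.126 Y278.434
M4 S532
G1 X103.138 Y215.652 F1422
G1 X68.864 Y116.908
G1 X36.700 Y75.145
G0 X250.705 Y288.303
M4 S532
G1 X190.706 Y47.767 F1422
G1 X120.161 Y143.732
G1 X172.034 Y55.799
G1 X102.353 Y54.999
G0 X48.538 Y184.276
M4 S532
G1 X162.247 Y184.276 F1422
G1 X162.247 Y69.550
G1 X48.538 Y69.550
G1 X48.538 Y184.276
G0 X17.654 Y151.891
M4 S532
G1 X53.239 Y135.563 F1422
G1 X83.938 Y126.512
G1 X109.752 Y124.738
G0 X248.233 Y221.736
M4 S532
G1 X208.460 Y210.575 F1422
G1 X197.299 Y250.348
G1 X237.072 Y261.509
G1 X248.233 Y221.736
G0 X169.265 Y234.662
M4 S532
G1 X203.186 Y186.115 F1422
G1 X223.670 Y138.155
G1 X230.719 Y90.783
M5
G0 X0.000 Y0.000

Since the viewBox matches the mm dimensions, user units are millimetres directly. The only transform is the Y-flip y_m = 294.801 − y_svg.

Shape 1 is a cubic bezier drawn with `<path>`. Its stroke #0000ff means score at S532, F1422. After flipping Y the toolpath is (121.126,278.434) → (103.138,215.652) → (68.864,116.908) → (36.700,75.145).

Shape 2 is a open polyline drawn with `<polyline>`. Its stroke #0000ff means score at S532, F1422. After flipping Y the toolpath is (250.705,288.303) → (190.706,47.767) → (120.161,143.732) → (172.034,55.799) → (102.353,54.999).

Shape 3 is a rectangle drawn with `<rect>`. Its stroke #0000ff means score at S532, F1422. After flipping Y the toolpath is (48.538,184.276) → (162.247,184.276) → (162.247,69.550) → (48.538,69.550) → (48.538,184.276), returning to the start.

Shape 4 is a quadratic bezier drawn with `<path>`. Its stroke #0000ff means score at S532, F1422. After flipping Y the toolpath is (17.654,151.891) → (53.239,135.563) → (83.938,126.512) → (109.752,124.738).

Shape 5 is a regular polygon drawn with `<path>`. Its stroke #0000ff means score at S532, F1422. After flipping Y the toolpath is (248.233,221.736) → (208.460,210.575) → (197.299,250.348) → (237.072,261.509) → (248.233,221.736), returning to the start.

Shape 6 is a quadratic bezier drawn with `<path>`. Its stroke #0000ff means score at S532, F1422. After flipping Y the toolpath is (169.265,234.662) → (203.186,186.115) → (223.670,138.155) → (230.719,90.783).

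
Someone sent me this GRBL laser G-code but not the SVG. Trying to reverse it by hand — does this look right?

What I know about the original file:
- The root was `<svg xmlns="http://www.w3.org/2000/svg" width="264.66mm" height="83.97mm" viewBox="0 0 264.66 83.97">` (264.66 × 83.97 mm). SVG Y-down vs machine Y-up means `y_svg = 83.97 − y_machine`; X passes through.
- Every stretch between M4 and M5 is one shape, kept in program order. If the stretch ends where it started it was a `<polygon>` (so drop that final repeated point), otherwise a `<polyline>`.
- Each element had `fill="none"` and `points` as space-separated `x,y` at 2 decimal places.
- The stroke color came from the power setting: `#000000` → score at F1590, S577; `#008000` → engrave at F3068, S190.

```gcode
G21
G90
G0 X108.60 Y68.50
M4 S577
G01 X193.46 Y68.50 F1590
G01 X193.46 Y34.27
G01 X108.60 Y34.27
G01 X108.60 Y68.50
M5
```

<svg xmlns="http://www.w3.org/2000/svg" width="264.66mm" height="83.97mm" viewBox="0 0 264.66 83.97">
  <polygon points="108.60,15.47 193.46,15.47 193.46,49.70 108.60,49.70" fill="none" stroke="#000000"/>
</svg>

Each laser-on run becomes one SVG element. Flip Y back into SVG space with y_svg = 83.97 − y_machine. Every run uses S577, so all elements get stroke `#000000` (score).

Run 1: The run returns to its start, so emit a `<polygon>` with points (Y-flipped): 108.60,15.47 193.46,15.47 193.46,49.70 108.60,49.70.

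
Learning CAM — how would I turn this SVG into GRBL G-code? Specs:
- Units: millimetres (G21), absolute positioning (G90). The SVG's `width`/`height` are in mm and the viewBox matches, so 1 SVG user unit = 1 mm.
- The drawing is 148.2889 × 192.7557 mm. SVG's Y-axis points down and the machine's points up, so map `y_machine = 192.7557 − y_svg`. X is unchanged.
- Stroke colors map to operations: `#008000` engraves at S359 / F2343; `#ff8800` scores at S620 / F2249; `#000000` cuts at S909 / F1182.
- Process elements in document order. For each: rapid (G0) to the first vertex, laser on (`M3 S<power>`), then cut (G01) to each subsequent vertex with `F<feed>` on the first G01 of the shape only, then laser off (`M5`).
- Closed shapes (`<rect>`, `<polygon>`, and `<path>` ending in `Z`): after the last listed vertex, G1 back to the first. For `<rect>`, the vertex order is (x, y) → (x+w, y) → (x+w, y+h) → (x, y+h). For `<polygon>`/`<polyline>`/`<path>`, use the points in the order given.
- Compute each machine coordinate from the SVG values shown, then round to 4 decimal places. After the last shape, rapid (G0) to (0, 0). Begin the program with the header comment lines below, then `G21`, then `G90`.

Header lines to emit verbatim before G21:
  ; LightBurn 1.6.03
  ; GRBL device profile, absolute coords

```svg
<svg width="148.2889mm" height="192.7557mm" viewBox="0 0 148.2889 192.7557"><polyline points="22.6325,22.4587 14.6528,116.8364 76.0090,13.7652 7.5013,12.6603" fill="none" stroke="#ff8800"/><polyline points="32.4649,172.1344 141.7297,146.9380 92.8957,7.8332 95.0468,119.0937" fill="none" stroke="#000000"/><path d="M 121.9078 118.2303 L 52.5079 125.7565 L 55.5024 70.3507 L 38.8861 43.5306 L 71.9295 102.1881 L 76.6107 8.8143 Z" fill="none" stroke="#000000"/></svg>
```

; LightBurn 1.6.03
; GRBL device profile, absolute coords
G21
G90
G0 X22.6325 Y170.2970
M3 S620
G01 X14.6528 Y75.9193 F2249
G01 X76.0090 Y178.9905
G01 X7.5013 Y180.0954
M5
G0 X32.4649 Y20.6213
M3 S909
G01 X141.7297 Y45.8177 F1182
G01 X92.8957 Y184.9225
G01 X95.0468 Y73.6620
M5
G0 X121.9078 Y74.5254
M3 S909
G01 X52.5079 Y66.9992 F1182
G01 X55.5024 Y122.4050
G01 X38.8861 Y149.2251
G01 X71.9295 Y90.5676
G01 X76.6107 Y183.9414
G01 X121.9078 Y74.5254
M5
G0 X0.0000 Y0.0000

viewBox `0 0 148.2889 192.7557` with mm width/height → 1 unit = 1 mm. Flip: y_m = 192.7557 − y_svg.

**Shape 1** — `<polyline>` open polyline, stroke `#ff8800` → score (S620, F2249). Machine vertices: (22.6325,170.2970) → (14.6528,75.9193) → (76.0090,178.9905) → (7.5013,180.0954). Open path.

**Shape 2** — `<polyline>` open polyline, stroke `#000000` → cut (S909, F1182). Machine vertices: (32.4649,20.6213) → (141.7297,45.8177) → (92.8957,184.9225) → (95.0468,73.6620). Open path.

**Shape 3** — `<path>` closed polygon, stroke `#000000` → cut (S909, F1182). Machine vertices: (121.9078,74.5254) → (52.5079,66.9992) → (55.5024,122.4050) → (38.8861,149.2251) → (71.9295,90.5676) → (76.6107,183.9414) → (121.9078,74.5254). Closed: final G1 returns to the first vertex.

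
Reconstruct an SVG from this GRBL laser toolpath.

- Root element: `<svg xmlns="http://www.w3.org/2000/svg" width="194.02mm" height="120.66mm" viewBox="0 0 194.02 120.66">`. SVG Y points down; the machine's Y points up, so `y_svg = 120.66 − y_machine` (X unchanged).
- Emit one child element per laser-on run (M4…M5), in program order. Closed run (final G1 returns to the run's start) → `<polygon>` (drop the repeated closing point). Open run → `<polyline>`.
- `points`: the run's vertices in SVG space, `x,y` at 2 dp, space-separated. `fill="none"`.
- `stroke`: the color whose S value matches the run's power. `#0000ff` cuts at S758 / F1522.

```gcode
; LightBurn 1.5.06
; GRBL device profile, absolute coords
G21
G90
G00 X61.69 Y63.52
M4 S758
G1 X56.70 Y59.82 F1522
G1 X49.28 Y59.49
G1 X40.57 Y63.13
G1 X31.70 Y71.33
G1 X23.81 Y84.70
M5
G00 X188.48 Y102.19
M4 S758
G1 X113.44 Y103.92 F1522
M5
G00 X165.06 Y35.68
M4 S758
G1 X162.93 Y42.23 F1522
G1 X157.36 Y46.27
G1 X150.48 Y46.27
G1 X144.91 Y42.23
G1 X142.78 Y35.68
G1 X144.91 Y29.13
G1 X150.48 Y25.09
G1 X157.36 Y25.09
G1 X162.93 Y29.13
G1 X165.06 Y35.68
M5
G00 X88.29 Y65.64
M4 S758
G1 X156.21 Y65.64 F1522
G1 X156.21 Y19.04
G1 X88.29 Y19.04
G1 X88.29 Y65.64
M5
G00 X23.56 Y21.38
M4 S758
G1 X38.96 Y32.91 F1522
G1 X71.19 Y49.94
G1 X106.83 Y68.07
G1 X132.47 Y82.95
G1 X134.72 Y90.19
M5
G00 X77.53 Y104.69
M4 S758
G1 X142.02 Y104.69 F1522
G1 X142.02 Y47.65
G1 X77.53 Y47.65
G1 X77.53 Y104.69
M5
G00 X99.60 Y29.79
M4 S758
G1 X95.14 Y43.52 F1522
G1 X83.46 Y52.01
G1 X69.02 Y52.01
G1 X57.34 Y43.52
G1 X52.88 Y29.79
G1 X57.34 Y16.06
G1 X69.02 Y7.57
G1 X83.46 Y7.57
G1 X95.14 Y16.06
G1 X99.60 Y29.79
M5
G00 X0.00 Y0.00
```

<svg xmlns="http://www.w3.org/2000/svg" width="194.02mm" height="120.66mm" viewBox="0 0 194.02 120.66">
  <polyline points="61.69,57.14 56.70,60.84 49.28,61.17 40.57,57.53 31.70,49.33 23.81,35.96" fill="none" stroke="#0000ff"/>
  <polyline points="188.48,18.47 113.44,16.74" fill="none" stroke="#0000ff"/>
  <polygon points="165.06,84.98 162.93,78.43 157.36,74.39 150.48,74.39 144.91,78.43 142.78,84.98 144.91,91.53 150.48,95.57 157.36,95.57 162.93,91.53" fill="none" stroke="#0000ff"/>
  <polygon points="88.29,55.02 156.21,55.02 156.21,101.62 88.29,101.62" fill="none" stroke="#0000ff"/>
  <polyline points="23.56,99.28 38.96,87.75 71.19,70.72 106.83,52.59 132.47,37.71 134.72,30.47" fill="none" stroke="#0000ff"/>
  <polygon points="77.53,15.97 142.02,15.97 142.02,73.01 77.53,73.01" fill="none" stroke="#0000ff"/>
  <polygon points="99.60,90.87 95.14,77.14 83.46,68.65 69.02,68.65 57.34,77.14 52.88,90.87 57.34,104.60 69.02,113.09 83.46,113.09 95.14,104.60" fill="none" stroke="#0000ff"/>
</svg>

Machine Y-up, SVG Y-down with viewBox height 120.66, so y_svg = 120.66 − y_machine; X carries over. Every run uses S758, so all elements get stroke `#0000ff` (cut).

Run 1: The run is open, so emit a `<polyline>` with points (Y-flipped): 61.69,57.14 56.70,60.84 49.28,61.17 40.57,57.53 31.70,49.33 23.81,35.96.

Run 2: The run is open, so emit a `<polyline>` with points (Y-flipped): 188.48,18.47 113.44,16.74.

Run 3: The run returns to its start, so emit a `<polygon>` with points (Y-flipped): 165.06,84.98 162.93,78.43 157.36,74.39 150.48,74.39 144.91,78.43 142.78,84.98 144.91,91.53 150.48,95.57 157.36,95.57 162.93,91.53.

Run 4: The run returns to its start, so emit a `<polygon>` with points (Y-flipped): 88.29,55.02 156.21,55.02 156.21,101.62 88.29,101.62.

Run 5: The run is open, so emit a `<polyline>` with points (Y-flipped): 23.56,99.28 38.96,87.75 71.19,70.72 106.83,52.59 132.47,37.71 134.72,30.47.

Run 6: The run returns to its start, so emit a `<polygon>` with points (Y-flipped): 77.53,15.97 142.02,15.97 142.02,73.01 77.53,73.01.

Run 7: The run returns to its start, so emit a `<polygon>` with points (Y-flipped): 99.60,90.87 95.14,77.14 83.46,68.65 69.02,68.65 57.34,77.14 52.88,90.87 57.34,104.60 69.02,113.09 83.46,113.09 95.14,104.60.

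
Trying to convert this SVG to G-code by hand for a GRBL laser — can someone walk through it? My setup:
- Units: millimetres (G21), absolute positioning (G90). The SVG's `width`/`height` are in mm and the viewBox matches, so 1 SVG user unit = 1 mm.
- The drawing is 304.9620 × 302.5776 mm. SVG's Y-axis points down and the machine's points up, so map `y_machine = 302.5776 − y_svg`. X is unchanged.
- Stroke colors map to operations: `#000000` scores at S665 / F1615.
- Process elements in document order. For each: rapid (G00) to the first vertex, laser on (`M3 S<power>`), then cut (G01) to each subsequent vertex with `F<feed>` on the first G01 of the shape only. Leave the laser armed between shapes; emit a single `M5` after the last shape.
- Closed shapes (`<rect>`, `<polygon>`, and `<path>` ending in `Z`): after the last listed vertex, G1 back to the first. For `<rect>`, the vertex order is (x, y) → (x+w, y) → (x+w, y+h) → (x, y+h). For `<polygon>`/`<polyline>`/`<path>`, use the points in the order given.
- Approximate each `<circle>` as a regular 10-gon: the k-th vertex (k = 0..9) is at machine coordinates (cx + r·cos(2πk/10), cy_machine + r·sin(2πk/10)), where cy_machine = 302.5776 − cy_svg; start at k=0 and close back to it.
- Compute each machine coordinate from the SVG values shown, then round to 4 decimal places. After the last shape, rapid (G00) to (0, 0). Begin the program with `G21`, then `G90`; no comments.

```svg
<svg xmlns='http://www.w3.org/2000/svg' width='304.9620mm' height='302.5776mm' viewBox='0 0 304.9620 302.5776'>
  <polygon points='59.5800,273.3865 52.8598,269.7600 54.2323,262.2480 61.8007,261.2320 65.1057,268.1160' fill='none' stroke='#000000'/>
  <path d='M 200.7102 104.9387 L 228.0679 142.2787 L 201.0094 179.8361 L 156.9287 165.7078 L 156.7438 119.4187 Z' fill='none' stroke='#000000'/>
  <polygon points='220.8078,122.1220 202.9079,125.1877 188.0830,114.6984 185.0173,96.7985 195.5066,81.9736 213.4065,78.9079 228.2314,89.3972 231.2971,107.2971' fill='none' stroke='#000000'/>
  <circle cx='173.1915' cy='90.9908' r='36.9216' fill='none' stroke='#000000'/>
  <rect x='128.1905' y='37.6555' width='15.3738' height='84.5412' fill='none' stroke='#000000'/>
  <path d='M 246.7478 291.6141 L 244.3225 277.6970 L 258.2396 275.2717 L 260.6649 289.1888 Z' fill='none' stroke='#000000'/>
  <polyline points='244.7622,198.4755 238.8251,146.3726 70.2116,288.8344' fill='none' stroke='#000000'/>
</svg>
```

viewBox `0 0 304.9620 302.5776` with mm width/height → 1 unit = 1 mm. Flip: y_m = 302.5776 − y_svg.

**Shape 1** — `<polygon>` regular polygon, stroke `#000000` → score (S665, F1615). Machine vertices: (59.5800,29.1911) → (52.8598,32.8176) → (54.2323,40.3296) → (61.8007,41.3456) → (65.1057,34.4616) → (59.5800,29.1911). Closed: final G1 returns to the first vertex.

**Shape 2** — `<path>` regular polygon, stroke `#000000` → score (S665, F1615). Machine vertices: (200.7102,197.6389) → (228.0679,160.2989) → (201.0094,122.7415) → (156.9287,136.8698) → (156.7438,183.1589) → (200.7102,197.6389). Closed: final G1 returns to the first vertex.

**Shape 3** — `<polygon>` regular polygon, stroke `#000000` → score (S665, F1615). Machine vertices: (220.8078,180.4556) → (202.9079,177.3899) → (188.0830,187.8792) → (185.0173,205.7791) → (195.5066,220.6040) → (213.4065,223.6697) → (228.2314,213.1804) → (231.2971,195.2805) → (220.8078,180.4556). Closed: final G1 returns to the first vertex.

**Shape 4** — `<circle>` circle, stroke `#000000` → score (S665, F1615). Machine vertices: (210.1131,211.5868) → (203.0617,233.2888) → (184.6009,246.7013) → (161.7821,246.7013) → (143.3213,233.2888) → (136.2699,211.5868) → (143.3213,189.8848) → (161.7821,176.4723) → (184.6009,176.4723) → (203.0617,189.8848) → (210.1131,211.5868). Closed: final G1 returns to the first vertex.

**Shape 5** — `<rect>` rectangle, stroke `#000000` → score (S665, F1615). Machine vertices: (128.1905,264.9221) → (143.5643,264.9221) → (143.5643,180.3809) → (128.1905,180.3809) → (128.1905,264.9221). Closed: final G1 returns to the first vertex.

**Shape 6** — `<path>` regular polygon, stroke `#000000` → score (S665, F1615). Machine vertices: (246.7478,10.9635) → (244.3225,24.8806) → (258.2396,27.3059) → (260.6649,13.3888) → (246.7478,10.9635). Closed: final G1 returns to the first vertex.

**Shape 7** — `<polyline>` open polyline, stroke `#000000` → score (S665, F1615). Machine vertices: (244.7622,104.1021) → (238.8251,156.2050) → (70.2116,13.7432). Open path.

G21
G90
G00 X59.5800 Y29.1911
M3 S665
G01 X52.8598 Y32.8176 F1615
G01 X54.2323 Y40.3296
G01 X61.8007 Y41.3456
G01 X65.1057 Y34.4616
G01 X59.5800 Y29.1911
G00 X200.7102 Y197.6389
M3 S665
G01 X228.0679 Y160.2989 F1615
G01 X201.0094 Y122.7415
G01 X156.9287 Y136.8698
G01 X156.7438 Y183.1589
G01 X200.7102 Y197.6389
G00 X220.8078 Y180.4556
M3 S665
G01 X202.9079 Y177.3899 F1615
G01 X188.0830 Y187.8792
G01 X185.0173 Y205.7791
G01 X195.5066 Y220.6040
G01 X213.4065 Y223.6697
G01 X228.2314 Y213.1804
G01 X231.2971 Y195.2805
G01 X220.8078 Y180.4556
G00 X210.1131 Y211.5868
M3 S665
G01 X203.0617 Y233.2888 F1615
G01 X184.6009 Y246.7013
G01 X161.7821 Y246.7013
G01 X143.3213 Y233.2888
G01 X136.2699 Y211.5868
G01 X143.3213 Y189.8848
G01 X161.7821 Y176.4723
G01 X184.6009 Y176.4723
G01 X203.0617 Y189.8848
G01 X210.1131 Y211.5868
G00 X128.1905 Y264.9221
M3 S665
G01 X143.5643 Y264.9221 F1615
G01 X143.5643 Y180.3809
G01 X128.1905 Y180.3809
G01 X128.1905 Y264.9221
G00 X246.7478 Y10.9635
M3 S665
G01 X244.3225 Y24.8806 F1615
G01 X258.2396 Y27.3059
G01 X260.6649 Y13.3888
G01 X246.7478 Y10.9635
G00 X244.7622 Y104.1021
M3 S665
G01 X238.8251 Y156.2050 F1615
G01 X70.2116 Y13.7432
M5
G00 X0.0000 Y0.0000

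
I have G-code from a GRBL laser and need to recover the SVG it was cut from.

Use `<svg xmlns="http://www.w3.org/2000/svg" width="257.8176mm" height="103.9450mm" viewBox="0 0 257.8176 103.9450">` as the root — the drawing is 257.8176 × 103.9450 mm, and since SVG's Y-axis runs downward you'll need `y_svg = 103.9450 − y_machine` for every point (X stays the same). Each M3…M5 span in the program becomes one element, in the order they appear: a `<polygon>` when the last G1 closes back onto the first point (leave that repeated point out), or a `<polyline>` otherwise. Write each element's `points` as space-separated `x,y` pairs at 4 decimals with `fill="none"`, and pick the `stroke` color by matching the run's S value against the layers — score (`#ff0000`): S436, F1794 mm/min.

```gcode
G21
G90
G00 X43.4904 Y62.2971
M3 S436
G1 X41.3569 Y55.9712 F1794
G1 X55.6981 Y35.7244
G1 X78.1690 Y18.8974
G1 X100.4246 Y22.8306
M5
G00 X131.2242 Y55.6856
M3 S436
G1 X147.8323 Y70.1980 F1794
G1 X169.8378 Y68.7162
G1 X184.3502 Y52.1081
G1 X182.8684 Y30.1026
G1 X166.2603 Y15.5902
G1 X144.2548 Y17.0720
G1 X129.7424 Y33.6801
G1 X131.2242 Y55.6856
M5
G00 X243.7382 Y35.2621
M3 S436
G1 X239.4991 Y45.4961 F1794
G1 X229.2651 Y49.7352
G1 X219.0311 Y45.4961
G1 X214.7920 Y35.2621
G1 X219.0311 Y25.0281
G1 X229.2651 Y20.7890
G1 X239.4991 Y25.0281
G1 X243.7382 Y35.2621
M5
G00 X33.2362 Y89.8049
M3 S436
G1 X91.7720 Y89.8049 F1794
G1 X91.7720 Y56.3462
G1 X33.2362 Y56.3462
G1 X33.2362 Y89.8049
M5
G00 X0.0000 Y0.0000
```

<svg xmlns="http://www.w3.org/2000/svg" width="257.8176mm" height="103.9450mm" viewBox="0 0 257.8176 103.9450">
  <polyline points="43.4904,41.6479 41.3569,47.9738 55.6981,68.2206 78.1690,85.0476 100.4246,81.1144" fill="none" stroke="#ff0000"/>
  <polygon points="131.2242,48.2594 147.8323,33.7470 169.8378,35.2288 184.3502,51.8369 182.8684,73.8424 166.2603,88.3548 144.2548,86.8730 129.7424,70.2649" fill="none" stroke="#ff0000"/>
  <polygon points="243.7382,68.6829 239.4991,58.4489 229.2651,54.2098 219.0311,58.4489 214.7920,68.6829 219.0311,78.9169 229.2651,83.1560 239.4991,78.9169" fill="none" stroke="#ff0000"/>
  <polygon points="33.2362,14.1401 91.7720,14.1401 91.7720,47.5988 33.2362,47.5988" fill="none" stroke="#ff0000"/>
</svg>

y_svg = 103.9450 − y_m. Every run uses S436, so all elements get stroke `#ff0000` (score).

[1] open run; points: 43.4904,41.6479 41.3569,47.9738 55.6981,68.2206 78.1690,85.0476 100.4246,81.1144

[2] closed run; points: 131.2242,48.2594 147.8323,33.7470 169.8378,35.2288 184.3502,51.8369 182.8684,73.8424 166.2603,88.3548 144.2548,86.8730 129.7424,70.2649

[3] closed run; points: 243.7382,68.6829 239.4991,58.4489 229.2651,54.2098 219.0311,58.4489 214.7920,68.6829 219.0311,78.9169 229.2651,83.1560 239.4991,78.9169

[4] closed run; points: 33.2362,14.1401 91.7720,14.1401 91.7720,47.5988 33.2362,47.5988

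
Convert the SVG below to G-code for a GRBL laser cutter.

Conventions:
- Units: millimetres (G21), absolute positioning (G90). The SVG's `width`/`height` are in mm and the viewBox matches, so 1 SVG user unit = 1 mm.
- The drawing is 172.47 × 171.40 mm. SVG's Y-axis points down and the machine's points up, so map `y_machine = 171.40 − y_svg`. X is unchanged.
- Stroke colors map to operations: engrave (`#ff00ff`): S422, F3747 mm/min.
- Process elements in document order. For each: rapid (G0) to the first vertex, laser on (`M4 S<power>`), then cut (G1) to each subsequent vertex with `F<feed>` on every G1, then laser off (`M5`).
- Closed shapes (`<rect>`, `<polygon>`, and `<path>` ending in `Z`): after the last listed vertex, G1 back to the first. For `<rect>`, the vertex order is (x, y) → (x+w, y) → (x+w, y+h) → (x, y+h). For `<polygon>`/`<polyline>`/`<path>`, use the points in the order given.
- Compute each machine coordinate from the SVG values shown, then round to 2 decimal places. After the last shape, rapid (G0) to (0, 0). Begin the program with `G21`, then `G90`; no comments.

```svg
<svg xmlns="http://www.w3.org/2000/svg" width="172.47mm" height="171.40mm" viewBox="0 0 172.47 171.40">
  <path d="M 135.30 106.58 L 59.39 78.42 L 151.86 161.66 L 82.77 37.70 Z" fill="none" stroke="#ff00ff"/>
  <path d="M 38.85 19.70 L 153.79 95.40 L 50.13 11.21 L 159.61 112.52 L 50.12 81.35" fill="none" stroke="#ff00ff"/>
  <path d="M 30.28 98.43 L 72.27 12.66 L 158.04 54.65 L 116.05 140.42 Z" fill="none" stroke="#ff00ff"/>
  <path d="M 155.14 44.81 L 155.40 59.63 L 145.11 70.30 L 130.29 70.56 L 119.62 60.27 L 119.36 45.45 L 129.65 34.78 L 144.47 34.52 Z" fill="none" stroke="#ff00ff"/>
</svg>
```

1 u = 1 mm; y_m = 171.40 − y.

[1] `<path>` closed polygon, #ff00ff→engrave S422 F3747: (135.30,64.82) → (59.39,92.98) → (151.86,9.74) → (82.77,133.70) → (135.30,64.82) (closed)

[2] `<path>` open polyline, #ff00ff→engrave S422 F3747: (38.85,151.70) → (153.79,76.00) → (50.13,160.19) → (159.61,58.88) → (50.12,90.05)

[3] `<path>` regular polygon, #ff00ff→engrave S422 F3747: (30.28,72.97) → (72.27,158.74) → (158.04,116.75) → (116.05,30.98) → (30.28,72.97) (closed)

[4] `<path>` regular polygon, #ff00ff→engrave S422 F3747: (155.14,126.59) → (155.40,111.77) → (145.11,101.10) → (130.29,100.84) → (119.62,111.13) → (119.36,125.95) → (129.65,136.62) → (144.47,136.88) → (155.14,126.59) (closed)

G21
G90
G0 X135.30 Y64.82
M4 S422
G1 X59.39 Y92.98 F3747
G1 X151.86 Y9.74 F3747
G1 X82.77 Y133.70 F3747
G1 X135.30 Y64.82 F3747
M5
G0 X38.85 Y151.70
M4 S422
G1 X153.79 Y76.00 F3747
G1 X50.13 Y160.19 F3747
G1 X159.61 Y58.88 F3747
G1 X50.12 Y90.05 F3747
M5
G0 X30.28 Y72.97
M4 S422
G1 X72.27 Y158.74 F3747
G1 X158.04 Y116.75 F3747
G1 X116.05 Y30.98 F3747
G1 X30.28 Y72.97 F3747
M5
G0 X155.14 Y126.59
M4 S422
G1 X155.40 Y111.77 F3747
G1 X145.11 Y101.10 F3747
G1 X130.29 Y100.84 F3747
G1 X119.62 Y111.13 F3747
G1 X119.36 Y125.95 F3747
G1 X129.65 Y136.62 F3747
G1 X144.47 Y136.88 F3747
G1 X155.14 Y126.59 F3747
M5
G0 X0.00 Y0.00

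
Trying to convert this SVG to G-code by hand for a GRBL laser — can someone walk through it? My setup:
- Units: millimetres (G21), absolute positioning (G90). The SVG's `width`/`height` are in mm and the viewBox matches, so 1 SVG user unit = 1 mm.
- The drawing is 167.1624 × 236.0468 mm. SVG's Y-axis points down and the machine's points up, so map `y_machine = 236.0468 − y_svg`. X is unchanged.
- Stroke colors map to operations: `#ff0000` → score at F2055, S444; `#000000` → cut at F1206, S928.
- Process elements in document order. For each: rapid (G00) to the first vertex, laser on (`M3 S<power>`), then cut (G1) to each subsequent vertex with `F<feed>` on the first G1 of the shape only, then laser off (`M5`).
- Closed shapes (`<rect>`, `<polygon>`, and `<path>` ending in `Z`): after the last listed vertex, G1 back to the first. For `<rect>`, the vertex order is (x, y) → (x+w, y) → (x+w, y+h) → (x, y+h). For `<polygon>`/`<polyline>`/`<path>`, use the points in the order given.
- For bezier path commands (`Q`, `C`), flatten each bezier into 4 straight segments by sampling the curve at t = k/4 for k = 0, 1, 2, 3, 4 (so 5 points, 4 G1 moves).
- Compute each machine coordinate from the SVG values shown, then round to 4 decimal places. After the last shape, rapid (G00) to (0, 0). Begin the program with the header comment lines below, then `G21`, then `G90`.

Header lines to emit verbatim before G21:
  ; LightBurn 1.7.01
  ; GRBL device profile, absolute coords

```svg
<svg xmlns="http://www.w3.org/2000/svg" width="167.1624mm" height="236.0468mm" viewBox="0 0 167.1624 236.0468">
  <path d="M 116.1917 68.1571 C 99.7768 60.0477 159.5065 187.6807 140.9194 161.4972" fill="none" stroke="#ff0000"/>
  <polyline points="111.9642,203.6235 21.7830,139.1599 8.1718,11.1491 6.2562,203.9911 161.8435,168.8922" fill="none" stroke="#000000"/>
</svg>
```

; LightBurn 1.7.01
; GRBL device profile, absolute coords
G21
G90
G00 X116.1917 Y167.8897
M3 S444
G1 X115.7442 Y153.0444 F2055
G1 X129.3701 Y114.4419
G1 X142.5888 Y79.2282
G1 X140.9194 Y74.5496
M5
G00 X111.9642 Y32.4233
M3 S928
G1 X21.7830 Y96.8869 F1206
G1 X8.1718 Y224.8977
G1 X6.2562 Y32.0557
G1 X161.8435 Y67.1546
M5
G00 X0.0000 Y0.0000

Since the viewBox matches the mm dimensions, user units are millimetres directly. The only transform is the Y-flip y_m = 236.0468 − y_svg.

Shape 1 is a cubic bezier drawn with `<path>`. Its stroke #ff0000 means score at S444, F2055. After flipping Y the toolpath is (116.1917,167.8897) → (115.7442,153.0444) → (129.3701,114.4419) → (142.5888,79.2282) → (140.9194,74.5496).

Shape 2 is a open polyline drawn with `<polyline>`. Its stroke #000000 means cut at S928, F1206. After flipping Y the toolpath is (111.9642,32.4233) → (21.7830,96.8869) → (8.1718,224.8977) → (6.2562,32.0557) → (161.8435,67.1546).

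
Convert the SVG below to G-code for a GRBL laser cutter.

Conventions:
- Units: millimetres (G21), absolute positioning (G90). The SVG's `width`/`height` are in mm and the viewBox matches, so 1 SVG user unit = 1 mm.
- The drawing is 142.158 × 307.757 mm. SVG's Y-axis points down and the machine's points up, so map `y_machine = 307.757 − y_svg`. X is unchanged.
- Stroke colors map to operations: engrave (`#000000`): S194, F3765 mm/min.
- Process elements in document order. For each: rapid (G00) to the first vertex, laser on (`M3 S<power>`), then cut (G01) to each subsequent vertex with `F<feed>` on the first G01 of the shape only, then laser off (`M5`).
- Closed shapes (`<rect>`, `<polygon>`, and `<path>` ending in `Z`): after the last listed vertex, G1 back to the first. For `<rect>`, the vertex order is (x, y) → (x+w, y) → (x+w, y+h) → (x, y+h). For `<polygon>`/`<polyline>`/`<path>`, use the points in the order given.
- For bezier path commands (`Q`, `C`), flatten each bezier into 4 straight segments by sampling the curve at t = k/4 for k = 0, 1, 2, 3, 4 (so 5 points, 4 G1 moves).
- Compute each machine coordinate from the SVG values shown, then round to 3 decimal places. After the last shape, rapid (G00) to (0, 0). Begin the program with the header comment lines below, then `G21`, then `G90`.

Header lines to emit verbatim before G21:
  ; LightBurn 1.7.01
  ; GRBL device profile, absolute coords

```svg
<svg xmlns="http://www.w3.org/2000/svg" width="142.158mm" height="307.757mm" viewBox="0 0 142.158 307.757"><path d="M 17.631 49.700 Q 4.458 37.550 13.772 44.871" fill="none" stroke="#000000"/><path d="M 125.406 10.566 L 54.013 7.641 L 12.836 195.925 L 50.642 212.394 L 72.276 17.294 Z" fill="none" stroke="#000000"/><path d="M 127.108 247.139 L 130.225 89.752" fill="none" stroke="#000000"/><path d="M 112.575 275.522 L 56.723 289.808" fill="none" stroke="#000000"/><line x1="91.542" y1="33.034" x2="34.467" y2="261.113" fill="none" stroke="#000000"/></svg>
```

; LightBurn 1.7.01
; GRBL device profile, absolute coords
G21
G90
G00 X17.631 Y258.057
M3 S194
G01 X12.450 Y262.915 F3765
G01 X10.080 Y265.339
G01 X10.520 Y265.330
G01 X13.772 Y262.886
M5
G00 X125.406 Y297.191
M3 S194
G01 X54.013 Y300.116 F3765
G01 X12.836 Y111.832
G01 X50.642 Y95.363
G01 X72.276 Y290.463
G01 X125.406 Y297.191
M5
G00 X127.108 Y60.618
M3 S194
G01 X130.225 Y218.005 F3765
M5
G00 X112.575 Y32.235
M3 S194
G01 X56.723 Y17.949 F3765
M5
G00 X91.542 Y274.723
M3 S194
G01 X34.467 Y46.644 F3765
M5
G00 X0.000 Y0.000

viewBox `0 0 142.158 307.757` with mm width/height → 1 unit = 1 mm. Flip: y_m = 307.757 − y_svg.

**Shape 1** — `<path>` quadratic bezier, stroke `#000000` → engrave (S194, F3765). Control points (SVG): P0=(17.631,49.700), P1=(4.458,37.550), P2=(13.772,44.871); sampled at t=k/4. Machine vertices: (17.631,258.057) → (12.450,262.915) → (10.080,265.339) → (10.520,265.330) → (13.772,262.886). Open path.

**Shape 2** — `<path>` closed polygon, stroke `#000000` → engrave (S194, F3765). Machine vertices: (125.406,297.191) → (54.013,300.116) → (12.836,111.832) → (50.642,95.363) → (72.276,290.463) → (125.406,297.191). Closed: final G1 returns to the first vertex.

**Shape 3** — `<path>` line segment, stroke `#000000` → engrave (S194, F3765). Machine vertices: (127.108,60.618) → (130.225,218.005). Open path.

**Shape 4** — `<path>` line segment, stroke `#000000` → engrave (S194, F3765). Machine vertices: (112.575,32.235) → (56.723,17.949). Open path.

**Shape 5** — `<line>` line segment, stroke `#000000` → engrave (S194, F3765). Machine vertices: (91.542,274.723) → (34.467,46.644). Open path.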